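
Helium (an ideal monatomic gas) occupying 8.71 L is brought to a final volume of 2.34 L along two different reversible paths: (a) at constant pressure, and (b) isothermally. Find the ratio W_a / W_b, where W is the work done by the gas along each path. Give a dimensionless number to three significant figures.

W_a / W_b ≈ 0.556

Path (a) isobaric: W = P₁(V₂ − V₁) → W_a/(P₁V₁) = -0.7313.
Path (b) isothermal: W = P₁V₁ ln(V₂/V₁) → W_b/(P₁V₁) = -1.314.
W_a / W_b = -0.7313 / -1.314 = 0.5564.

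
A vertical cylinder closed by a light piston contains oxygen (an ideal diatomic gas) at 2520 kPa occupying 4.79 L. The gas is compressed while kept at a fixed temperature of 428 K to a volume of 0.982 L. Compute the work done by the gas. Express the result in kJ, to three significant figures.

Isothermal: W = nRT ln(V₂/V₁) = P₁V₁ ln(V₂/V₁).
P₁V₁ = (2520 kPa)(4.79 L) = 12071 J.
W = 12071 × ln(0.982/4.79) = 12071 × -1.585
W_by_gas = -19129 J.

W ≈ -19.1 kJ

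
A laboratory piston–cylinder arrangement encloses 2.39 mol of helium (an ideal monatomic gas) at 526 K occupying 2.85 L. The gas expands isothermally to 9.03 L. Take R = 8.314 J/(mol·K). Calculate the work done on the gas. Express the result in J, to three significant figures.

Isothermal: W = nRT ln(V₂/V₁).
W = (2.39)(8.314)(526) × ln(9.03/2.85)
  = 10452 × 1.153
W_by_gas = 12053 J; work on gas = −W_by = -12053 J.

W ≈ -12100 J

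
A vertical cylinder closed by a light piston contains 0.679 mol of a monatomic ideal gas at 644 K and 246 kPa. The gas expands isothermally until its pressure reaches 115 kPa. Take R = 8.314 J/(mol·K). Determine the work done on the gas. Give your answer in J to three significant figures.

W ≈ -2760 J

Isothermal process: W = nRT ln(V₂/V₁) = nRT ln(P₁/P₂).
W = (0.679)(8.314)(644) × ln(246/115)
  = 3636 × ln(2.139) = 3636 × 0.7604
W_by_gas = 2764 J; work on gas = −W_by = -2764 J.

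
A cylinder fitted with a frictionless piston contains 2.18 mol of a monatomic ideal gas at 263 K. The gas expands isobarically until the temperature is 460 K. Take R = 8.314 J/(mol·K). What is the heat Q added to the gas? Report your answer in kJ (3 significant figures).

Isobaric: W = nRΔT = (2.18)(8.314)(197) = 3571 J.
ΔU = nCᵥΔT with Cᵥ = 3R/2: ΔU = (2.18)(12.47)(197) = 5356 J.
Q = ΔU + W = 5356 + 3571 = 8926 J.

Q ≈ 8.93 kJ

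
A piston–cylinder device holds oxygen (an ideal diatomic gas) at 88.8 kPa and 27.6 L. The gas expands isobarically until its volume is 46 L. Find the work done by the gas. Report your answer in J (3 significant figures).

Isobaric: W = P ΔV.
W = (88.8 kPa)(46 − 27.6 L) = (88.8)(18.4) = 1634 J.

W ≈ 1630 J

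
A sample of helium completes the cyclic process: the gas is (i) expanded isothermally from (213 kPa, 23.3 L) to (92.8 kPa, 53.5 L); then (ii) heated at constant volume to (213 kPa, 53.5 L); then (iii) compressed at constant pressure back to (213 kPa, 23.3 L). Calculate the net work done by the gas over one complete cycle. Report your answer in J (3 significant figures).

Leg (i): W = PᵢVᵢ ln(V_f/Vᵢ) = (4963) ln(53.5/23.3) = 4125 J.
Leg (ii): W = 0.
Leg (iii): W = PΔV = (213)(23.3 − 53.5) = -6433 J.
W_net = 4125 − 6433 = -2307 J.

W_net ≈ -2310 J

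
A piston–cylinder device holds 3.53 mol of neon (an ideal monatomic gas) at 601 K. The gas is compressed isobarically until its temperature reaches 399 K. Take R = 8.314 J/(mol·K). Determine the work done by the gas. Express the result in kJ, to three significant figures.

Isobaric: W = P ΔV = nR ΔT.
W = (3.53)(8.314)(399 − 601) = -5928 J.

W ≈ -5.93 kJ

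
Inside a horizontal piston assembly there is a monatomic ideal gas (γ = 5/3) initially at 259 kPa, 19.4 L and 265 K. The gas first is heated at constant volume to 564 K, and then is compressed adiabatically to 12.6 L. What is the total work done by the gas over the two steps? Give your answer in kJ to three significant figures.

Step 1 (isochoric): W = 0 (constant volume).
After step 1: P = 551.2 kPa (V unchanged).
Step 2 (adiabatic): W = (P₁V₁ − P₂V₂)/(γ−1) = (10694 − 14259)/0.667 = -5348 J.
W_total = 0 − 5348 = -5348 J.

W_total ≈ -5.35 kJ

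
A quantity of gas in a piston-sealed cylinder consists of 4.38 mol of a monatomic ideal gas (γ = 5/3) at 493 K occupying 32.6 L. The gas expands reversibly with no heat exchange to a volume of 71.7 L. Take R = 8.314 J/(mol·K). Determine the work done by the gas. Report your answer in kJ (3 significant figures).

W ≈ 11.0 kJ

Adiabatic: TV^(γ−1) = const with γ = 5/3.
T₂ = T₁ (V₁/V₂)^(γ−1) = 493 × (32.6/71.7)^0.667 = 493 × 0.5913 = 291.5 K.
W_by = nCᵥ(T₁ − T₂) = (4.38)(12.47)(493 − 291.5) = 11006 J.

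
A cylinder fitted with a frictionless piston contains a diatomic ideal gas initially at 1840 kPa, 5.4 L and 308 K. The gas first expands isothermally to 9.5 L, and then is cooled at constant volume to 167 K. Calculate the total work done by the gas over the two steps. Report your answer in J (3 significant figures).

Step 1 (isothermal): W = P₁V₁ ln(V₂/V₁) = (9936) ln(9.5/5.4) = 5613 J.
Step 2 (isochoric): W = 0 (constant volume).
W_total = 5613 + 0 = 5613 J.

W_total ≈ 5610 J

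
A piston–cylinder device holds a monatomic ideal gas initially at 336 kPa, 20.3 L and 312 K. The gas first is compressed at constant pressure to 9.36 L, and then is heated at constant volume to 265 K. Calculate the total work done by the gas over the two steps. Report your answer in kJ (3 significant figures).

W_total ≈ -3.68 kJ

Step 1 (isobaric): W = PΔV = (336 kPa)(9.36 − 20.3 L) = -3676 J.
Step 2 (isochoric): W = 0 (constant volume).
W_total = -3676 + 0 = -3676 J.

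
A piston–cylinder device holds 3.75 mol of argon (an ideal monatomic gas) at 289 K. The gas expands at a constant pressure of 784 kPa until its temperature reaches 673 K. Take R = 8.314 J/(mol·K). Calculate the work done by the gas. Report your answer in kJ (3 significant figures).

Isobaric: W = P ΔV = nR ΔT.
W = (3.75)(8.314)(673 − 289) = 11972 J.

W ≈ 12.0 kJ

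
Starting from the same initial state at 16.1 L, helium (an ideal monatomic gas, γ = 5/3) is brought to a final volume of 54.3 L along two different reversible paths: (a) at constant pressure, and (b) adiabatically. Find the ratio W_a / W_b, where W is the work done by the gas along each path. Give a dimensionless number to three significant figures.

W_a / W_b ≈ 2.85

Path (a) isobaric: W = P₁(V₂ − V₁) → W_a/(P₁V₁) = 2.373.
Path (b) adiabatic: W = P₁V₁(1 − (V₁/V₂)^(γ−1))/(γ−1) → W_b/(P₁V₁) = 0.833.
W_a / W_b = 2.373 / 0.833 = 2.848.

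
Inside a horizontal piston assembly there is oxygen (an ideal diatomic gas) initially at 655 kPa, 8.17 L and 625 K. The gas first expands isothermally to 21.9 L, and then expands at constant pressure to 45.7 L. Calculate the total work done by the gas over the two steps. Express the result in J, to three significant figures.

W_total ≈ 11100 J

Step 1 (isothermal): W = P₁V₁ ln(V₂/V₁) = (5351) ln(21.9/8.17) = 5277 J.
After step 1: P = 244.4 kPa, V = 21.9 L, T = 625 K.
Step 2 (isobaric): W = PΔV = (244.4 kPa)(45.7 − 21.9 L) = 5816 J.
W_total = 5277 + 5816 = 11092 J.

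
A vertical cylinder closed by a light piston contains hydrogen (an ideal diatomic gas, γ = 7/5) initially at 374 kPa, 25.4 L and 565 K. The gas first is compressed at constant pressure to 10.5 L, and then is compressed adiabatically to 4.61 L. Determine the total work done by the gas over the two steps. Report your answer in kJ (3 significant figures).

W_total ≈ -9.40 kJ

Step 1 (isobaric): W = PΔV = (374 kPa)(10.5 − 25.4 L) = -5573 J.
After step 1: P = 374 kPa, V = 10.5 L, T = 233.6 K.
Step 2 (adiabatic): W = (P₁V₁ − P₂V₂)/(γ−1) = (3927 − 5458)/0.4 = -3828 J.
W_total = -5573 − 3828 = -9401 J.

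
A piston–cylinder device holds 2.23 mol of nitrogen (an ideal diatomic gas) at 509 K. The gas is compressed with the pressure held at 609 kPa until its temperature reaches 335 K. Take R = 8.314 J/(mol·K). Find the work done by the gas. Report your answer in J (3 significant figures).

Isobaric: W = P ΔV = nR ΔT.
W = (2.23)(8.314)(335 − 509) = -3226 J.

W ≈ -3230 J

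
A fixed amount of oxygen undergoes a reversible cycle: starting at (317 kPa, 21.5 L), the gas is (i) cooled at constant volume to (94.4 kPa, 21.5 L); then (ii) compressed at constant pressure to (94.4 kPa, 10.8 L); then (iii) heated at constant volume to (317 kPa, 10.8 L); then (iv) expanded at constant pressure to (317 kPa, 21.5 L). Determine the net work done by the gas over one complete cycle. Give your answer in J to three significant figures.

Constant-volume legs do no work.
W(ii) = (94.4)(10.8 − 21.5) = -1010 J; W(iv) = (317)(21.5 − 10.8) = 3392 J.
W_net = -1010 + 3392 = 2382 J (the clockwise enclosed area).

W_net ≈ 2380 J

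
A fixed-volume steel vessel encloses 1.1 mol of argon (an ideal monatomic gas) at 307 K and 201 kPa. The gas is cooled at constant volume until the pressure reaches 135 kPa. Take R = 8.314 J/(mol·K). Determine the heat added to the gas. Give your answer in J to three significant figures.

Q ≈ -1380 J

Constant volume ⇒ W = 0, so Q = ΔU = nCᵥΔT with Cᵥ = 3R/2 = 12.47 J/(mol·K).
At constant V, T₂/T₁ = P₂/P₁ ⇒ ΔT = T₁(P₂/P₁ − 1) = 307·(135/201 − 1) = -100.8 K.
ΔU = (1.1)(12.47)(-100.8) = -1383 J.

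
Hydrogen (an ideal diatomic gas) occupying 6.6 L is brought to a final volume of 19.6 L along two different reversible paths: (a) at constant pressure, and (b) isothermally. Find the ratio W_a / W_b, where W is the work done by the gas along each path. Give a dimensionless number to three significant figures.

W_a / W_b ≈ 1.81

Path (a) isobaric: W = P₁(V₂ − V₁) → W_a/(P₁V₁) = 1.97.
Path (b) isothermal: W = P₁V₁ ln(V₂/V₁) → W_b/(P₁V₁) = 1.088.
W_a / W_b = 1.97 / 1.088 = 1.81.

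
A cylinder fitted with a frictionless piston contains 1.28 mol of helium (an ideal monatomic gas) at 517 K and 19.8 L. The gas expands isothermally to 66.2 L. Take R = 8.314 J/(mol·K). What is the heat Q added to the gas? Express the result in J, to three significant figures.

Isothermal ⇒ ΔU = 0, so Q = W = nRT ln(V₂/V₁).
Q = (1.28)(8.314)(517) ln(66.2/19.8) = 5502 × 1.207 = 6641 J.

Q ≈ 6640 J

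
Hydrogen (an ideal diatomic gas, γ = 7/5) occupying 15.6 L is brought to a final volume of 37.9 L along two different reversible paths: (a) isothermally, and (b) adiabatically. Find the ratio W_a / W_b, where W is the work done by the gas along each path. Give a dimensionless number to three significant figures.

W_a / W_b ≈ 1.19

Path (a) isothermal: W = P₁V₁ ln(V₂/V₁) → W_a/(P₁V₁) = 0.8877.
Path (b) adiabatic: W = P₁V₁(1 − (V₁/V₂)^(γ−1))/(γ−1) → W_b/(P₁V₁) = 0.7472.
W_a / W_b = 0.8877 / 0.7472 = 1.188.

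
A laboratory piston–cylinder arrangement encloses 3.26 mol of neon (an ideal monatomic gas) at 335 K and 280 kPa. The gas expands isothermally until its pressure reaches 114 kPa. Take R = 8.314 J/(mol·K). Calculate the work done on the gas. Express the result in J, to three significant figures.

W ≈ -8160 J

Isothermal process: W = nRT ln(V₂/V₁) = nRT ln(P₁/P₂).
W = (3.26)(8.314)(335) × ln(280/114)
  = 9080 × ln(2.456) = 9080 × 0.8986
W_by_gas = 8159 J; work on gas = −W_by = -8159 J.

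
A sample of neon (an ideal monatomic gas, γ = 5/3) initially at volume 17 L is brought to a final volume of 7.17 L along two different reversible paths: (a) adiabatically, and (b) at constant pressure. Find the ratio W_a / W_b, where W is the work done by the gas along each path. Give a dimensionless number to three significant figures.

Path (a) adiabatic: W = P₁V₁(1 − (V₁/V₂)^(γ−1))/(γ−1) → W_a/(P₁V₁) = -1.167.
Path (b) isobaric: W = P₁(V₂ − V₁) → W_b/(P₁V₁) = -0.5782.
W_a / W_b = -1.167 / -0.5782 = 2.018.

W_a / W_b ≈ 2.02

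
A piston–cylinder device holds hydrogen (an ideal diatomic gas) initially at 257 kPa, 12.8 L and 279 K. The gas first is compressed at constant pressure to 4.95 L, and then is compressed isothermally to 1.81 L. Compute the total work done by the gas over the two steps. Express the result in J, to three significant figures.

Step 1 (isobaric): W = PΔV = (257 kPa)(4.95 − 12.8 L) = -2017 J.
After step 1: P = 257 kPa, V = 4.95 L, T = 107.9 K.
Step 2 (isothermal): W = P₁V₁ ln(V₂/V₁) = (1272) ln(1.81/4.95) = -1280 J.
W_total = -2017 − 1280 = -3297 J.

W_total ≈ -3300 J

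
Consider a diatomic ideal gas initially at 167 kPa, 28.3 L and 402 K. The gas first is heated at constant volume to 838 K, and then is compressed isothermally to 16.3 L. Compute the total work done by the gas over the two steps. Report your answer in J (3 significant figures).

W_total ≈ -5440 J

Step 1 (isochoric): W = 0 (constant volume).
After step 1: P = 348.1 kPa (V unchanged).
Step 2 (isothermal): W = P₁V₁ ln(V₂/V₁) = (9852) ln(16.3/28.3) = -5435 J.
W_total = 0 − 5435 = -5435 J.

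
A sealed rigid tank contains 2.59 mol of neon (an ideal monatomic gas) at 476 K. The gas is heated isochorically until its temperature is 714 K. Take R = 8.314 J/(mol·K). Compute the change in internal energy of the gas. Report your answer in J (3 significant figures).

ΔU ≈ 7690 J

Constant volume ⇒ W = 0, so Q = ΔU = nCᵥΔT with Cᵥ = 3R/2 = 12.47 J/(mol·K).
ΔU = (2.59)(12.47)(714 − 476) = 7687 J.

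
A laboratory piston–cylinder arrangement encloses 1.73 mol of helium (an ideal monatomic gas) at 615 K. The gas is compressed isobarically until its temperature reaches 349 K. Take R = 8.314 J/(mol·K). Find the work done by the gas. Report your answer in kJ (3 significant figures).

W ≈ -3.83 kJ

Isobaric: W = P ΔV = nR ΔT.
W = (1.73)(8.314)(349 − 615) = -3826 J.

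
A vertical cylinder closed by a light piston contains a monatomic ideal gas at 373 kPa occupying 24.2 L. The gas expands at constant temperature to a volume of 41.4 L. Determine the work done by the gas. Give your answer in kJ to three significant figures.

Isothermal: W = nRT ln(V₂/V₁) = P₁V₁ ln(V₂/V₁).
P₁V₁ = (373 kPa)(24.2 L) = 9027 J.
W = 9027 × ln(41.4/24.2) = 9027 × 0.5369
W_by_gas = 4847 J.

W ≈ 4.85 kJ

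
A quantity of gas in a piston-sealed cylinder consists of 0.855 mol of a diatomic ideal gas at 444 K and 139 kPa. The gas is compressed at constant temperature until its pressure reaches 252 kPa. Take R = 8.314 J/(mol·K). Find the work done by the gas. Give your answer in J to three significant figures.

W ≈ -1880 J

Isothermal process: W = nRT ln(V₂/V₁) = nRT ln(P₁/P₂).
W = (0.855)(8.314)(444) × ln(139/252)
  = 3156 × ln(0.5516) = 3156 × -0.595
W_by_gas = -1878 J.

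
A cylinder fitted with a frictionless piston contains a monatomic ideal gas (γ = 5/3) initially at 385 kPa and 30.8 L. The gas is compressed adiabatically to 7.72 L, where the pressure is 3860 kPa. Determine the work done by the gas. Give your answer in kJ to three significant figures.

Adiabatic: W = (P₁V₁ − P₂V₂)/(γ − 1) with γ = 5/3.
P₁V₁ = 11858 J, P₂V₂ = 29799 J.
W = (11858 − 29799) / 0.6667 = -26912 J.

W ≈ -26.9 kJ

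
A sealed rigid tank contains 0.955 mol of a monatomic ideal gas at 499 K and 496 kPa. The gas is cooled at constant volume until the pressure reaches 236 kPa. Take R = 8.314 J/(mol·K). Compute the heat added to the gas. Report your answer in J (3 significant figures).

Q ≈ -3120 J

Constant volume ⇒ W = 0, so Q = ΔU = nCᵥΔT with Cᵥ = 3R/2 = 12.47 J/(mol·K).
At constant V, T₂/T₁ = P₂/P₁ ⇒ ΔT = T₁(P₂/P₁ − 1) = 499·(236/496 − 1) = -261.6 K.
ΔU = (0.955)(12.47)(-261.6) = -3115 J.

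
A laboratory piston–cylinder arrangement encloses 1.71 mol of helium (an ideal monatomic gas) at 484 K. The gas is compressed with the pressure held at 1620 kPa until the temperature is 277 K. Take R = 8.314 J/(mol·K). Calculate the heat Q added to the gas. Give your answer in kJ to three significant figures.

Isobaric: W = nRΔT = (1.71)(8.314)(-207) = -2943 J.
ΔU = nCᵥΔT with Cᵥ = 3R/2: ΔU = (1.71)(12.47)(-207) = -4414 J.
Q = ΔU + W = -4414 − 2943 = -7357 J.

Q ≈ -7.36 kJ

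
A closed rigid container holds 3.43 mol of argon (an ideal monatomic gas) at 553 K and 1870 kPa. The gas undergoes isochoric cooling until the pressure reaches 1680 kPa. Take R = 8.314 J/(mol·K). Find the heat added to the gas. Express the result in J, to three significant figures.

Q ≈ -2400 J

Constant volume ⇒ W = 0, so Q = ΔU = nCᵥΔT with Cᵥ = 3R/2 = 12.47 J/(mol·K).
At constant V, T₂/T₁ = P₂/P₁ ⇒ ΔT = T₁(P₂/P₁ − 1) = 553·(1680/1870 − 1) = -56.19 K.
ΔU = (3.43)(12.47)(-56.19) = -2403 J.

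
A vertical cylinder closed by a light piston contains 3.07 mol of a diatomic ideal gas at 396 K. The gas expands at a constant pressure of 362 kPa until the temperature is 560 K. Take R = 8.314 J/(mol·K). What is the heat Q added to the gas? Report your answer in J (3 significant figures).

Q ≈ 14700 J

Isobaric: W = nRΔT = (3.07)(8.314)(164) = 4186 J.
ΔU = nCᵥΔT with Cᵥ = 5R/2: ΔU = (3.07)(20.79)(164) = 10465 J.
Q = ΔU + W = 10465 + 4186 = 14651 J.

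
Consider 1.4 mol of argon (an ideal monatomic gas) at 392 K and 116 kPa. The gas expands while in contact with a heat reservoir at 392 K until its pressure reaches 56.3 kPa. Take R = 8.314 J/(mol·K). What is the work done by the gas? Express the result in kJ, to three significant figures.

Isothermal process: W = nRT ln(V₂/V₁) = nRT ln(P₁/P₂).
W = (1.4)(8.314)(392) × ln(116/56.3)
  = 4563 × ln(2.06) = 4563 × 0.7229
W_by_gas = 3298 J.

W ≈ 3.30 kJ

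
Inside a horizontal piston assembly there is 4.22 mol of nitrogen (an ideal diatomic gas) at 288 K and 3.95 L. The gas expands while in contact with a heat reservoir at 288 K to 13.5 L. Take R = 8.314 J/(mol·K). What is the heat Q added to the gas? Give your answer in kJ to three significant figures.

Q ≈ 12.4 kJ

Isothermal ⇒ ΔU = 0, so Q = W = nRT ln(V₂/V₁).
Q = (4.22)(8.314)(288) ln(13.5/3.95) = 10105 × 1.229 = 12418 J.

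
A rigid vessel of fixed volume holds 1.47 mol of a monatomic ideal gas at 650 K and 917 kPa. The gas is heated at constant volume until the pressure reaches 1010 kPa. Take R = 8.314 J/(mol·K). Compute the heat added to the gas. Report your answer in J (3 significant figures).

Constant volume ⇒ W = 0, so Q = ΔU = nCᵥΔT with Cᵥ = 3R/2 = 12.47 J/(mol·K).
At constant V, T₂/T₁ = P₂/P₁ ⇒ ΔT = T₁(P₂/P₁ − 1) = 650·(1010/917 − 1) = 65.92 K.
ΔU = (1.47)(12.47)(65.92) = 1208 J.

Q ≈ 1210 J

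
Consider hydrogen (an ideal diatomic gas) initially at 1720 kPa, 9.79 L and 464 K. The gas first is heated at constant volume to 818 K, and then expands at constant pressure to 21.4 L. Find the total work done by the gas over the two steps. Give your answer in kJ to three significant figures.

W_total ≈ 35.2 kJ

Step 1 (isochoric): W = 0 (constant volume).
After step 1: P = 3032 kPa (V unchanged).
Step 2 (isobaric): W = PΔV = (3032 kPa)(21.4 − 9.79 L) = 35204 J.
W_total = 0 + 35204 = 35204 J.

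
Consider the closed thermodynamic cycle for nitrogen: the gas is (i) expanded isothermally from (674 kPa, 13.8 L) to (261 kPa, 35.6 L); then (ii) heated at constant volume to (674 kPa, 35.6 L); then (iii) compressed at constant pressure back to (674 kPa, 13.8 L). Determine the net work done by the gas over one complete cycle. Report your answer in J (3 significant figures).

W_net ≈ -5880 J

Leg (i): W = PᵢVᵢ ln(V_f/Vᵢ) = (9301) ln(35.6/13.8) = 8815 J.
Leg (ii): W = 0.
Leg (iii): W = PΔV = (674)(13.8 − 35.6) = -14693 J.
W_net = 8815 − 14693 = -5879 J.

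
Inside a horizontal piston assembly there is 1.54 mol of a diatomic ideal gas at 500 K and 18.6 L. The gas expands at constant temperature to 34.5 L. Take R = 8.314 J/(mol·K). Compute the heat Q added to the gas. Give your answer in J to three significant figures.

Isothermal ⇒ ΔU = 0, so Q = W = nRT ln(V₂/V₁).
Q = (1.54)(8.314)(500) ln(34.5/18.6) = 6402 × 0.6178 = 3955 J.

Q ≈ 3960 J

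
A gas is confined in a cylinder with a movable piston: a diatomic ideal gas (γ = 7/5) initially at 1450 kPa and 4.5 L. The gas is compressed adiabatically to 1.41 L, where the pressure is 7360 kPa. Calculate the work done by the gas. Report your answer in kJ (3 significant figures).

Adiabatic: W = (P₁V₁ − P₂V₂)/(γ − 1) with γ = 7/5.
P₁V₁ = 6525 J, P₂V₂ = 10378 J.
W = (6525 − 10378) / 0.4 = -9631 J.

W ≈ -9.63 kJ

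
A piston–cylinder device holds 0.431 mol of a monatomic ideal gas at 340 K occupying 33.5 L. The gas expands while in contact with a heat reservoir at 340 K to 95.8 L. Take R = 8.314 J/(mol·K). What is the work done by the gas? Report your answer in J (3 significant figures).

Isothermal: W = nRT ln(V₂/V₁).
W = (0.431)(8.314)(340) × ln(95.8/33.5)
  = 1218 × 1.051
W_by_gas = 1280 J.

W ≈ 1280 J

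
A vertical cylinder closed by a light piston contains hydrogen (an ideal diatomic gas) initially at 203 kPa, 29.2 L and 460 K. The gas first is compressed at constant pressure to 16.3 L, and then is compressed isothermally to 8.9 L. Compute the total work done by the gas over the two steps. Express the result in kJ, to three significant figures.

Step 1 (isobaric): W = PΔV = (203 kPa)(16.3 − 29.2 L) = -2619 J.
After step 1: P = 203 kPa, V = 16.3 L, T = 256.8 K.
Step 2 (isothermal): W = P₁V₁ ln(V₂/V₁) = (3309) ln(8.9/16.3) = -2002 J.
W_total = -2619 − 2002 = -4621 J.

W_total ≈ -4.62 kJ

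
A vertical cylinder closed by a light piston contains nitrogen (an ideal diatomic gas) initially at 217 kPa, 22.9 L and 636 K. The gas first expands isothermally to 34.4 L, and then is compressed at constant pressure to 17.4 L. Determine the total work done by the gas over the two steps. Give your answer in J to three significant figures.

Step 1 (isothermal): W = P₁V₁ ln(V₂/V₁) = (4969) ln(34.4/22.9) = 2022 J.
After step 1: P = 144.5 kPa, V = 34.4 L, T = 636 K.
Step 2 (isobaric): W = PΔV = (144.5 kPa)(17.4 − 34.4 L) = -2456 J.
W_total = 2022 − 2456 = -433.7 J.

W_total ≈ -434 J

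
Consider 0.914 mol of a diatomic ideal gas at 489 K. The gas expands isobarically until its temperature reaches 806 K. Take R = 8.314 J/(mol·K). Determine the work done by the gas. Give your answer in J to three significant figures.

Isobaric: W = P ΔV = nR ΔT.
W = (0.914)(8.314)(806 − 489) = 2409 J.

W ≈ 2410 J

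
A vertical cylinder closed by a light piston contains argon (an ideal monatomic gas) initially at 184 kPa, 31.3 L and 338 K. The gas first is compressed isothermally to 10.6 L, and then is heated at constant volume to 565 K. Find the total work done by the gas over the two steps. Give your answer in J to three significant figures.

Step 1 (isothermal): W = P₁V₁ ln(V₂/V₁) = (5759) ln(10.6/31.3) = -6236 J.
Step 2 (isochoric): W = 0 (constant volume).
W_total = -6236 + 0 = -6236 J.

W_total ≈ -6240 J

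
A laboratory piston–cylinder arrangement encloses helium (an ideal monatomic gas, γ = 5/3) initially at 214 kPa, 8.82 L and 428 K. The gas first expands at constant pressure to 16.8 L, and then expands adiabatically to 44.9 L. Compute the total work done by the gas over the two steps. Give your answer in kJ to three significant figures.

Step 1 (isobaric): W = PΔV = (214 kPa)(16.8 − 8.82 L) = 1708 J.
After step 1: P = 214 kPa, V = 16.8 L, T = 815.2 K.
Step 2 (adiabatic): W = (P₁V₁ − P₂V₂)/(γ−1) = (3595 − 1867)/0.667 = 2593 J.
W_total = 1708 + 2593 = 4300 J.

W_total ≈ 4.30 kJ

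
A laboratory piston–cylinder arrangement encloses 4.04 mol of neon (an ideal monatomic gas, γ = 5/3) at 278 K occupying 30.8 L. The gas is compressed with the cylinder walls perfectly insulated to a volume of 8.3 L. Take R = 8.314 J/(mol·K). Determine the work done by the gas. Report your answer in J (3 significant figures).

W ≈ -19600 J

Adiabatic: TV^(γ−1) = const with γ = 5/3.
T₂ = T₁ (V₁/V₂)^(γ−1) = 278 × (30.8/8.3)^0.667 = 278 × 2.397 = 666.3 K.
W_by = nCᵥ(T₁ − T₂) = (4.04)(12.47)(278 − 666.3) = -19565 J.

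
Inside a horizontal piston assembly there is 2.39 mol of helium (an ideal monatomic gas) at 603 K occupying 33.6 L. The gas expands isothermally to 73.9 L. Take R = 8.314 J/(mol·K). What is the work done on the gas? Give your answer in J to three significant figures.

Isothermal: W = nRT ln(V₂/V₁).
W = (2.39)(8.314)(603) × ln(73.9/33.6)
  = 11982 × 0.7882
W_by_gas = 9444 J; work on gas = −W_by = -9444 J.

W ≈ -9440 J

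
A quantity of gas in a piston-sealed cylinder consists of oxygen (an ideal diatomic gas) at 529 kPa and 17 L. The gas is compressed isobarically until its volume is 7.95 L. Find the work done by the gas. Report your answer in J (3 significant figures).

Isobaric: W = P ΔV.
W = (529 kPa)(7.95 − 17 L) = (529)(-9.05) = -4787 J.

W ≈ -4790 J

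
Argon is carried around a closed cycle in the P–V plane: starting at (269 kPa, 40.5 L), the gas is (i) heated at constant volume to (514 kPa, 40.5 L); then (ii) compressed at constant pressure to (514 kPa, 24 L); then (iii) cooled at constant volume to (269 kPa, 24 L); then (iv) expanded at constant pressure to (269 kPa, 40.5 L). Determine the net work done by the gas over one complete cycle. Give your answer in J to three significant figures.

W_net ≈ -4040 J

Constant-volume legs do no work.
W(ii) = (514)(24 − 40.5) = -8481 J; W(iv) = (269)(40.5 − 24) = 4438 J.
W_net = -8481 + 4438 = -4042 J (the counter-clockwise enclosed area).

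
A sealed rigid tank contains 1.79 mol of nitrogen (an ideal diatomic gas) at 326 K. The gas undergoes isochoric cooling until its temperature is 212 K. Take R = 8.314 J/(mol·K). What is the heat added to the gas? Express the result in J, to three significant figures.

Constant volume ⇒ W = 0, so Q = ΔU = nCᵥΔT with Cᵥ = 5R/2 = 20.79 J/(mol·K).
ΔU = (1.79)(20.79)(212 − 326) = -4241 J.

Q ≈ -4240 J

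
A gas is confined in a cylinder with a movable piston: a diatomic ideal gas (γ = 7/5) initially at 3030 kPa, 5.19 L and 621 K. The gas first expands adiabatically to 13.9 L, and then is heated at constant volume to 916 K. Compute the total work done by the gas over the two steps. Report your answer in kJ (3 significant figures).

W_total ≈ 12.8 kJ

Step 1 (adiabatic): W = (P₁V₁ − P₂V₂)/(γ−1) = (15726 − 10604)/0.4 = 12804 J.
Step 2 (isochoric): W = 0 (constant volume).
W_total = 12804 + 0 = 12804 J.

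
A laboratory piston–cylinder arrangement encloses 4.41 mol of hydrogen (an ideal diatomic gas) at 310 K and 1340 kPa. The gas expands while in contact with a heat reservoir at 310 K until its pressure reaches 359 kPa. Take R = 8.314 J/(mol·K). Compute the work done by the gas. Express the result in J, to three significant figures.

W ≈ 15000 J

Isothermal process: W = nRT ln(V₂/V₁) = nRT ln(P₁/P₂).
W = (4.41)(8.314)(310) × ln(1340/359)
  = 11366 × ln(3.733) = 11366 × 1.317
W_by_gas = 14970 J.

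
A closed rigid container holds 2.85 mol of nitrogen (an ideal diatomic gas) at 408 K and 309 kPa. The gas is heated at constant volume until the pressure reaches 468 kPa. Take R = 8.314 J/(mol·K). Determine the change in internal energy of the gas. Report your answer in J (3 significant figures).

ΔU ≈ 12400 J

Constant volume ⇒ W = 0, so Q = ΔU = nCᵥΔT with Cᵥ = 5R/2 = 20.79 J/(mol·K).
At constant V, T₂/T₁ = P₂/P₁ ⇒ ΔT = T₁(P₂/P₁ − 1) = 408·(468/309 − 1) = 209.9 K.
ΔU = (2.85)(20.79)(209.9) = 12436 J.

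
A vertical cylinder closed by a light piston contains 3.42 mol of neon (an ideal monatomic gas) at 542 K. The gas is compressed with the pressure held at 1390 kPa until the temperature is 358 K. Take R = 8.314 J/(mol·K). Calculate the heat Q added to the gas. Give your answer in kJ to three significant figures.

Q ≈ -13.1 kJ

Isobaric: W = nRΔT = (3.42)(8.314)(-184) = -5232 J.
ΔU = nCᵥΔT with Cᵥ = 3R/2: ΔU = (3.42)(12.47)(-184) = -7848 J.
Q = ΔU + W = -7848 − 5232 = -13080 J.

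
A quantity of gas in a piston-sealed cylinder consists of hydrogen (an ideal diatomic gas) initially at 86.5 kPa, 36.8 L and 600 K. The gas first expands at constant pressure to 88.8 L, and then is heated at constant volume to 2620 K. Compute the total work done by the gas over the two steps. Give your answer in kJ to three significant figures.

W_total ≈ 4.50 kJ

Step 1 (isobaric): W = PΔV = (86.5 kPa)(88.8 − 36.8 L) = 4498 J.
Step 2 (isochoric): W = 0 (constant volume).
W_total = 4498 + 0 = 4498 J.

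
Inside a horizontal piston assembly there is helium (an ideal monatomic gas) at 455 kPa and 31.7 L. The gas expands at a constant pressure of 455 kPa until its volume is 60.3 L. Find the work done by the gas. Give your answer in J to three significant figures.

Isobaric: W = P ΔV.
W = (455 kPa)(60.3 − 31.7 L) = (455)(28.6) = 13013 J.

W ≈ 13000 J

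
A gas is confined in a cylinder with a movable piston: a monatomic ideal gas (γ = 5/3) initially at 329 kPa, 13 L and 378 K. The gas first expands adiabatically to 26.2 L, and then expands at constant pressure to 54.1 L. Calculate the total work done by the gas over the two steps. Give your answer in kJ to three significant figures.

W_total ≈ 5.25 kJ

Step 1 (adiabatic): W = (P₁V₁ − P₂V₂)/(γ−1) = (4277 − 2681)/0.667 = 2395 J.
After step 1: P = 102.3 kPa, V = 26.2 L, T = 236.9 K.
Step 2 (isobaric): W = PΔV = (102.3 kPa)(54.1 − 26.2 L) = 2855 J.
W_total = 2395 + 2855 = 5249 J.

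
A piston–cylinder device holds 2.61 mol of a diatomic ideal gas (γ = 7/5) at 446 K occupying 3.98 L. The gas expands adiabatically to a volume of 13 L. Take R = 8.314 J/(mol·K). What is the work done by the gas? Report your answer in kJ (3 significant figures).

Adiabatic: TV^(γ−1) = const with γ = 7/5.
T₂ = T₁ (V₁/V₂)^(γ−1) = 446 × (3.98/13)^0.4 = 446 × 0.6228 = 277.8 K.
W_by = nCᵥ(T₁ − T₂) = (2.61)(20.79)(446 − 277.8) = 9125 J.

W ≈ 9.13 kJ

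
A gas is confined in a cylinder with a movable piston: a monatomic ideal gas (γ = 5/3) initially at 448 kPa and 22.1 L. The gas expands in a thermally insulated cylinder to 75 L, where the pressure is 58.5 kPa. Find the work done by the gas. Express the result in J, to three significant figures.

W ≈ 8270 J

Adiabatic: W = (P₁V₁ − P₂V₂)/(γ − 1) with γ = 5/3.
P₁V₁ = 9901 J, P₂V₂ = 4388 J.
W = (9901 − 4388) / 0.6667 = 8270 J.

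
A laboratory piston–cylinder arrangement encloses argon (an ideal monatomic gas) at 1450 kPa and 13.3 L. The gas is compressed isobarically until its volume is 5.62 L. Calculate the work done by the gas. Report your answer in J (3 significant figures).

W ≈ -11100 J

Isobaric: W = P ΔV.
W = (1450 kPa)(5.62 − 13.3 L) = (1450)(-7.68) = -11136 J.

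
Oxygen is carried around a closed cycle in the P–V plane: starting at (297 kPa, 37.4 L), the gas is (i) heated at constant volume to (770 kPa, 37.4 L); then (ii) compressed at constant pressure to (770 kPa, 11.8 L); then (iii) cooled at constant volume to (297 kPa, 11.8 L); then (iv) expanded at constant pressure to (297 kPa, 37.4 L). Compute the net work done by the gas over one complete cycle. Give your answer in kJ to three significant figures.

Constant-volume legs do no work.
W(ii) = (770)(11.8 − 37.4) = -19712 J; W(iv) = (297)(37.4 − 11.8) = 7603 J.
W_net = -19712 + 7603 = -12109 J (the counter-clockwise enclosed area).

W_net ≈ -12.1 kJ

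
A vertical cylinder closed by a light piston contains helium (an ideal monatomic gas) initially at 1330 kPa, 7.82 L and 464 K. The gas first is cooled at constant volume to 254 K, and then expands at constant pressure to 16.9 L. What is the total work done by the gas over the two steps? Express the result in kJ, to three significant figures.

Step 1 (isochoric): W = 0 (constant volume).
After step 1: P = 728.1 kPa (V unchanged).
Step 2 (isobaric): W = PΔV = (728.1 kPa)(16.9 − 7.82 L) = 6611 J.
W_total = 0 + 6611 = 6611 J.

W_total ≈ 6.61 kJ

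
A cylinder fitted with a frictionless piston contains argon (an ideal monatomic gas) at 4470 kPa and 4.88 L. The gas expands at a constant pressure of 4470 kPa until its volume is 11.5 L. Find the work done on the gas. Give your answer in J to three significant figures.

Isobaric: W = P ΔV.
W = (4470 kPa)(11.5 − 4.88 L) = (4470)(6.62) = 29591 J.
Work on gas = −W_by = -29591 J.

W ≈ -29600 J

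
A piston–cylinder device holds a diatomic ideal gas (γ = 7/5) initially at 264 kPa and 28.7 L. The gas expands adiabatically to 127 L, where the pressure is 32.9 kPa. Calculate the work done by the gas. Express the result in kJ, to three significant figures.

W ≈ 8.50 kJ

Adiabatic: W = (P₁V₁ − P₂V₂)/(γ − 1) with γ = 7/5.
P₁V₁ = 7577 J, P₂V₂ = 4178 J.
W = (7577 − 4178) / 0.4 = 8496 J.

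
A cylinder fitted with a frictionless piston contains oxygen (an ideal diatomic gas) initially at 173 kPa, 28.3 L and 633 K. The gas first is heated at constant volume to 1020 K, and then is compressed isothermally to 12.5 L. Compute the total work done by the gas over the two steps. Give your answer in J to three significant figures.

W_total ≈ -6450 J

Step 1 (isochoric): W = 0 (constant volume).
After step 1: P = 278.8 kPa (V unchanged).
Step 2 (isothermal): W = P₁V₁ ln(V₂/V₁) = (7889) ln(12.5/28.3) = -6446 J.
W_total = 0 − 6446 = -6446 J.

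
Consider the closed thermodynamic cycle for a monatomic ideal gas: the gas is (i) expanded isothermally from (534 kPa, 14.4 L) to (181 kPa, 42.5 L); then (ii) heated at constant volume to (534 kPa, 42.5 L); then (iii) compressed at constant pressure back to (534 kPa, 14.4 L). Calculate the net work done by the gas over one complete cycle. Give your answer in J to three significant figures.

W_net ≈ -6680 J

Leg (i): W = PᵢVᵢ ln(V_f/Vᵢ) = (7690) ln(42.5/14.4) = 8322 J.
Leg (ii): W = 0.
Leg (iii): W = PΔV = (534)(14.4 − 42.5) = -15005 J.
W_net = 8322 − 15005 = -6683 J.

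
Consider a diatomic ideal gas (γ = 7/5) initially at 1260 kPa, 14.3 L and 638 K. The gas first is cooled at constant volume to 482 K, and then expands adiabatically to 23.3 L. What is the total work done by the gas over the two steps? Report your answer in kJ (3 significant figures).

Step 1 (isochoric): W = 0 (constant volume).
After step 1: P = 951.9 kPa (V unchanged).
Step 2 (adiabatic): W = (P₁V₁ − P₂V₂)/(γ−1) = (13612 − 11198)/0.4 = 6037 J.
W_total = 0 + 6037 = 6037 J.

W_total ≈ 6.04 kJ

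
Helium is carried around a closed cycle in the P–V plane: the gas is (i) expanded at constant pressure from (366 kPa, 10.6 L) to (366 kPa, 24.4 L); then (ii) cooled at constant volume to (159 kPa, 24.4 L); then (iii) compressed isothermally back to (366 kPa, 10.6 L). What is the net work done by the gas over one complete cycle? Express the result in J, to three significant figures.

Leg (i): W = PΔV = (366)(24.4 − 10.6) = 5051 J.
Leg (ii): W = 0.
Leg (iii): W = PᵢVᵢ ln(V_f/Vᵢ) = (3880) ln(10.6/24.4) = -3235 J.
W_net = 5051 − 3235 = 1816 J.

W_net ≈ 1820 J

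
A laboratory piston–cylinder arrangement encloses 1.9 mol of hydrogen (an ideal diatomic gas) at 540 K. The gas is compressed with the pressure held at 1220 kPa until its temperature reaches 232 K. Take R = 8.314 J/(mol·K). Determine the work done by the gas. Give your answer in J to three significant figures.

W ≈ -4870 J

Isobaric: W = P ΔV = nR ΔT.
W = (1.9)(8.314)(232 − 540) = -4865 J.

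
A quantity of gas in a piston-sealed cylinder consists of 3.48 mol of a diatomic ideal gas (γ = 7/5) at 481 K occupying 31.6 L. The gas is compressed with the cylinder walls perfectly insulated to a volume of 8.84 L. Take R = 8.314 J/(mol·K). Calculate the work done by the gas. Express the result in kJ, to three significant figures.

Adiabatic: TV^(γ−1) = const with γ = 7/5.
T₂ = T₁ (V₁/V₂)^(γ−1) = 481 × (31.6/8.84)^0.4 = 481 × 1.665 = 800.6 K.
W_by = nCᵥ(T₁ − T₂) = (3.48)(20.79)(481 − 800.6) = -23120 J.

W ≈ -23.1 kJ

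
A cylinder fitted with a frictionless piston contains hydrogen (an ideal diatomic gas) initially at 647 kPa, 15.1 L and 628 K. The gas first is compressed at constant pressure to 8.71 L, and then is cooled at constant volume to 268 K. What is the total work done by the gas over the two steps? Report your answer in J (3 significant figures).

W_total ≈ -4130 J

Step 1 (isobaric): W = PΔV = (647 kPa)(8.71 − 15.1 L) = -4134 J.
Step 2 (isochoric): W = 0 (constant volume).
W_total = -4134 + 0 = -4134 J.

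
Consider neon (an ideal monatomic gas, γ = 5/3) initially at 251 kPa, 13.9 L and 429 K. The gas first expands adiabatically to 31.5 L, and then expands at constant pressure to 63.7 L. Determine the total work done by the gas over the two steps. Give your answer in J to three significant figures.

Step 1 (adiabatic): W = (P₁V₁ − P₂V₂)/(γ−1) = (3489 − 2022)/0.667 = 2200 J.
After step 1: P = 64.2 kPa, V = 31.5 L, T = 248.7 K.
Step 2 (isobaric): W = PΔV = (64.2 kPa)(63.7 − 31.5 L) = 2067 J.
W_total = 2200 + 2067 = 4267 J.

W_total ≈ 4270 J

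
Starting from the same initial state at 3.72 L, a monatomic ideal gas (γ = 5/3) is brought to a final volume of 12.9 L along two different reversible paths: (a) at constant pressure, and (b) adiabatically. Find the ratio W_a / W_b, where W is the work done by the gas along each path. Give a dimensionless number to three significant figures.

Path (a) isobaric: W = P₁(V₂ − V₁) → W_a/(P₁V₁) = 2.468.
Path (b) adiabatic: W = P₁V₁(1 − (V₁/V₂)^(γ−1))/(γ−1) → W_b/(P₁V₁) = 0.8453.
W_a / W_b = 2.468 / 0.8453 = 2.919.

W_a / W_b ≈ 2.92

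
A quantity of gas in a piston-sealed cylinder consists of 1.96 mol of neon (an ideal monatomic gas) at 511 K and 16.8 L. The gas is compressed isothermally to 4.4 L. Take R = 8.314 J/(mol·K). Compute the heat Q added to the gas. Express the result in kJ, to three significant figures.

Isothermal ⇒ ΔU = 0, so Q = W = nRT ln(V₂/V₁).
Q = (1.96)(8.314)(511) ln(4.4/16.8) = 8327 × -1.34 = -11156 J.

Q ≈ -11.2 kJ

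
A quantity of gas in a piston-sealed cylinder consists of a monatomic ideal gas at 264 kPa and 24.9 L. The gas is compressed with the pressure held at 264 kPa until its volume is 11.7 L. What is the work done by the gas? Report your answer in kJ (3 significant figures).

W ≈ -3.48 kJ

Isobaric: W = P ΔV.
W = (264 kPa)(11.7 − 24.9 L) = (264)(-13.2) = -3485 J.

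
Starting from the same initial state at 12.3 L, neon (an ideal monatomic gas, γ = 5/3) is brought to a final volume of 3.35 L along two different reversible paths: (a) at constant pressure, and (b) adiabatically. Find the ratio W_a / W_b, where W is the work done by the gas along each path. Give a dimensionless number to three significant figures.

W_a / W_b ≈ 0.352

Path (a) isobaric: W = P₁(V₂ − V₁) → W_a/(P₁V₁) = -0.7276.
Path (b) adiabatic: W = P₁V₁(1 − (V₁/V₂)^(γ−1))/(γ−1) → W_b/(P₁V₁) = -2.07.
W_a / W_b = -0.7276 / -2.07 = 0.3515.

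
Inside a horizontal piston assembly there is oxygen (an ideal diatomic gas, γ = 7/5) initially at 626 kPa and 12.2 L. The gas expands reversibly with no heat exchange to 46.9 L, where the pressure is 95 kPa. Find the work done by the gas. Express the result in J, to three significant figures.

Adiabatic: W = (P₁V₁ − P₂V₂)/(γ − 1) with γ = 7/5.
P₁V₁ = 7637 J, P₂V₂ = 4456 J.
W = (7637 − 4456) / 0.4 = 7954 J.

W ≈ 7950 J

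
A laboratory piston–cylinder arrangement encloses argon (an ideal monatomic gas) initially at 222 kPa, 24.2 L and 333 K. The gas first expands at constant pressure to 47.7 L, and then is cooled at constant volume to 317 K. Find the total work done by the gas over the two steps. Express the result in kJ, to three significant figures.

Step 1 (isobaric): W = PΔV = (222 kPa)(47.7 − 24.2 L) = 5217 J.
Step 2 (isochoric): W = 0 (constant volume).
W_total = 5217 + 0 = 5217 J.

W_total ≈ 5.22 kJ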